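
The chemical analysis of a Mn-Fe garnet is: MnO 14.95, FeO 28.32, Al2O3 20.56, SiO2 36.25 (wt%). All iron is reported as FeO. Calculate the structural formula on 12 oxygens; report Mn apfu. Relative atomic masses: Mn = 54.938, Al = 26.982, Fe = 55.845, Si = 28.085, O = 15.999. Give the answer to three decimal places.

1.047 Mn apfu

MnO: 14.95/70.937 = 0.21075 mol → 0.21075 mol Mn, 0.21075 mol O.
FeO: 28.32/71.844 = 0.39419 mol → 0.39419 mol Fe, 0.39419 mol O.
Al2O3: 20.56/101.961 = 0.20165 mol → 0.40330 mol Al, 0.60495 mol O.
SiO2: 36.25/60.083 = 0.60333 mol → 0.60333 mol Si, 1.20666 mol O.
Total oxygen = 2.41655 mol. Normalization factor = 12/2.41655 = 4.96576.
Mn per 12 O = 0.21075 × 4.96576 = 1.047.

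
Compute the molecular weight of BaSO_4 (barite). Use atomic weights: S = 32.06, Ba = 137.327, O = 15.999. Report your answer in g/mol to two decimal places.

Ba: 1 × 137.327 = 137.3270
S: 1 × 32.06 = 32.0600
O: 4 × 15.999 = 63.9960
Summing the contributions gives the formula mass.

233.38 g/mol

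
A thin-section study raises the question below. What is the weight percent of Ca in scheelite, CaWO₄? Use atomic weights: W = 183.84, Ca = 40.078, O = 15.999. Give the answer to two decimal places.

Formula mass = 1·40.078 + 1·183.84 + 4·15.999 = 287.914 g/mol, of which 40.078 g is Ca.
So Ca makes up 40.078/287.914 = 0.1392 of the mass, i.e. 13.92%.

13.92 mass %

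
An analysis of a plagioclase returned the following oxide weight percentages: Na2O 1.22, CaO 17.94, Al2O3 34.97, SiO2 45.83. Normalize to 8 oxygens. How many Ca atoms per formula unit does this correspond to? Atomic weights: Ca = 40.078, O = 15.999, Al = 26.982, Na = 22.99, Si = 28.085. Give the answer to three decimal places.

1.22 wt% Na2O ÷ 61.979 g/mol = 0.01968 mol, giving 0.03936 Na and 0.01968 O.
17.94 wt% CaO ÷ 56.077 g/mol = 0.31992 mol, giving 0.31992 Ca and 0.31992 O.
34.97 wt% Al2O3 ÷ 101.961 g/mol = 0.34297 mol, giving 0.68594 Al and 1.02891 O.
45.83 wt% SiO2 ÷ 60.083 g/mol = 0.76278 mol, giving 0.76278 Si and 1.52556 O.
Oxygen sums to 2.89407; scaling by 8/2.89407 = 2.76427 puts the formula on 8 O.
Ca: 0.31992 × 2.76427 = 0.884 atoms per formula unit.

0.884 Ca apfu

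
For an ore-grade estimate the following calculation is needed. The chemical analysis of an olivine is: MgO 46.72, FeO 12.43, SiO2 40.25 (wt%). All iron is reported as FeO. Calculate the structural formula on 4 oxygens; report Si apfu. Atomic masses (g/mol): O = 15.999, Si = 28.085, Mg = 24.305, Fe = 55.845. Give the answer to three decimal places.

1.003 Si apfu

MgO: 46.72/40.304 = 1.15919 mol → 1.15919 mol Mg, 1.15919 mol O.
FeO: 12.43/71.844 = 0.17301 mol → 0.17301 mol Fe, 0.17301 mol O.
SiO2: 40.25/60.083 = 0.66991 mol → 0.66991 mol Si, 1.33982 mol O.
Total oxygen = 2.67202 mol. Normalization factor = 4/2.67202 = 1.49699.
Si per 4 O = 0.66991 × 1.49699 = 1.003.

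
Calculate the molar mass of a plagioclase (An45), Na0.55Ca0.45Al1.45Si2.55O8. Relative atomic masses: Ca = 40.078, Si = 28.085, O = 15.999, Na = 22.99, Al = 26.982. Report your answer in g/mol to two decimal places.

M = 0.55×22.99 + 0.45×40.078 + 1.45×26.982 + 2.55×28.085 + 8×15.999

269.41 g/mol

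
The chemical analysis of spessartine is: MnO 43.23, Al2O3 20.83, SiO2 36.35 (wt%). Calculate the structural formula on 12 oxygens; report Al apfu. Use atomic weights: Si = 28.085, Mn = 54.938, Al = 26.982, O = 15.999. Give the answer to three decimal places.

MnO (M=70.937): mol = 0.60941; Mn = 0.60941, O = 0.60941.
Al2O3 (M=101.961): mol = 0.20429; Al = 0.40858, O = 0.61287.
SiO2 (M=60.083): mol = 0.60500; Si = 0.60500, O = 1.21000.
ΣO = 2.43228; factor = 12/ΣO = 4.93364.
Al apfu = 0.40858 × 4.93364 = 2.016.

2.016 Al apfu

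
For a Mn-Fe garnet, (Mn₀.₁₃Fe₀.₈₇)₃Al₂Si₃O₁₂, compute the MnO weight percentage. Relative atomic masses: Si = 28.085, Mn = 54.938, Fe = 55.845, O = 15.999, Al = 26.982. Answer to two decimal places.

Formula mass = 497.388 g/mol.
0.39 Mn → 0.3900 mol MnO per formula unit; M(MnO) = 70.937, so MnO mass = 27.665 g.
27.665/497.388 × 100 = 5.56 wt%.

5.56 wt%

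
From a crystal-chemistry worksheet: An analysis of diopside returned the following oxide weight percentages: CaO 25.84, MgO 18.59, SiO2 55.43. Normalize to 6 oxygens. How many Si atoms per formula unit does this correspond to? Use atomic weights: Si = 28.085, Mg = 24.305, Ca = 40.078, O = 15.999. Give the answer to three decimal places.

CaO (M=56.077): mol = 0.46079; Ca = 0.46079, O = 0.46079.
MgO (M=40.304): mol = 0.46124; Mg = 0.46124, O = 0.46124.
SiO2 (M=60.083): mol = 0.92256; Si = 0.92256, O = 1.84512.
ΣO = 2.76715; factor = 6/ΣO = 2.16830.
Si apfu = 0.92256 × 2.16830 = 2.000.

2.000 Si apfu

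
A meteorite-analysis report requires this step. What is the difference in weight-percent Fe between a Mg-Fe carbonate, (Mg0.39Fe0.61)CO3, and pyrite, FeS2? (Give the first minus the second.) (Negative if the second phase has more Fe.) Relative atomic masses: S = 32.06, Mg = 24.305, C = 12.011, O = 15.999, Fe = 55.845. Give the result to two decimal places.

-13.65 percentage points

First mineral: 34.065 g Fe in 103.552 g formula = 32.90 wt% Fe.
Second mineral: 55.845 g Fe in 119.965 g formula = 46.55 wt% Fe.
32.90% − 46.55% gives a difference of -13.65 percentage points.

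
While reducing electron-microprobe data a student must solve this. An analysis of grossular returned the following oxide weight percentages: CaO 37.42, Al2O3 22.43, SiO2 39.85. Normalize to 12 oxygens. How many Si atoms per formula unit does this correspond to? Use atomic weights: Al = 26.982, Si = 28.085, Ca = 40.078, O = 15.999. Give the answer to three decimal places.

CaO (M=56.077): mol = 0.66730; Ca = 0.66730, O = 0.66730.
Al2O3 (M=101.961): mol = 0.21999; Al = 0.43998, O = 0.65997.
SiO2 (M=60.083): mol = 0.66325; Si = 0.66325, O = 1.32650.
ΣO = 2.65377; factor = 12/ΣO = 4.52187.
Si apfu = 0.66325 × 4.52187 = 2.999.

2.999 Si apfu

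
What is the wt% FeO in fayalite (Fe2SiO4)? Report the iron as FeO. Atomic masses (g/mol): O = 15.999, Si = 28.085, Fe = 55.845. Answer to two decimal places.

70.51 wt%

Formula mass = 203.771 g/mol.
2 Fe → 2.0000 mol FeO per formula unit; M(FeO) = 71.844, so FeO mass = 143.688 g.
143.688/203.771 × 100 = 70.51 wt%.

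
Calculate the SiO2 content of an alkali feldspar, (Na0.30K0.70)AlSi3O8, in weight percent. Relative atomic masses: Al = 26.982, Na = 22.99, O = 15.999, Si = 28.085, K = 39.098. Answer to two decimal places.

65.91 wt%

M((Na0.30K0.70)AlSi3O8) = 273.495 g/mol; M(SiO2) = 60.083 g/mol.
Moles SiO2 per formula unit = 3 Si ÷ 1 = 3.0000.
SiO2 fraction = (3.0000 × 60.083) / 273.495 = 180.249/273.495 = 0.6591.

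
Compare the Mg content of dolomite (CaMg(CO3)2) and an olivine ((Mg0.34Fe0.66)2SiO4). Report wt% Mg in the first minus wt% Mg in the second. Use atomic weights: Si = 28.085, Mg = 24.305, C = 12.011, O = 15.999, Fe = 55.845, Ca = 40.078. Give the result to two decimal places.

4.12 percentage points

Mg in CaMg(CO3)2: molar mass 184.399 g/mol; 1×24.305 = 24.305 g → 13.18 wt%.
Mg in (Mg0.34Fe0.66)2SiO4: molar mass 182.324 g/mol; 0.68×24.305 = 16.527 g → 9.06 wt%.
Difference = 13.18 − 9.06 = 4.12 percentage points.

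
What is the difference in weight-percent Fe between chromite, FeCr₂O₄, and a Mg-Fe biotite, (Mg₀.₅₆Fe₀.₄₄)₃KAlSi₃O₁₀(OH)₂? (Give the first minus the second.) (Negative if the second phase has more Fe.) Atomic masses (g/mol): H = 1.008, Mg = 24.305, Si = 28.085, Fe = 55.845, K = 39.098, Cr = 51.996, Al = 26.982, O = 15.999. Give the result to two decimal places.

8.89 percentage points

M(FeCr₂O₄) = 223.833 g/mol, so wt% Fe = 55.845/223.833 × 100 = 24.95%.
M((Mg₀.₅₆Fe₀.₄₄)₃KAlSi₃O₁₀(OH)₂) = 458.887 g/mol, so wt% Fe = 73.715/458.887 × 100 = 16.06%.
24.95 − 16.06 = 8.89 pp.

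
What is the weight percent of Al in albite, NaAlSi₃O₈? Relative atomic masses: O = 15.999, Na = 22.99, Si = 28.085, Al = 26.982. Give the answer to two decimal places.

Formula mass = 1*22.99 + 1*26.982 + 3*28.085 + 8*15.999 = 262.219 g/mol, of which 26.982 g is Al.
So Al makes up 26.982/262.219 = 0.1029 of the mass, i.e. 10.29%.

10.29 wt%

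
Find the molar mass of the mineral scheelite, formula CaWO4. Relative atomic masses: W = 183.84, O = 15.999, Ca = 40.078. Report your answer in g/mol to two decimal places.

287.91 g/mol

M = 1*40.078 + 1*183.84 + 4*15.999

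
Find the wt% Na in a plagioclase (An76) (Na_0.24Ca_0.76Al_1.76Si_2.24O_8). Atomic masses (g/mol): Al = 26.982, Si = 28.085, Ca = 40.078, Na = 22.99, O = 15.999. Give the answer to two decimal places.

M(Na_0.24Ca_0.76Al_1.76Si_2.24O_8) = 274.368 g/mol.
Na contributes 0.24 × 22.99 = 5.518 g per mole.
5.518/274.368 = 0.0201 → 2.01%.

2.01 mass %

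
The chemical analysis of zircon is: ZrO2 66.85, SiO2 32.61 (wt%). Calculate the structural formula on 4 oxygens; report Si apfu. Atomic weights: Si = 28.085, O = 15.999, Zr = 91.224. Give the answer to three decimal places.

1.000 Si apfu

66.85 wt% ZrO2 ÷ 123.222 g/mol = 0.54252 mol, giving 0.54252 Zr and 1.08504 O.
32.61 wt% SiO2 ÷ 60.083 g/mol = 0.54275 mol, giving 0.54275 Si and 1.08550 O.
Oxygen sums to 2.17054; scaling by 4/2.17054 = 1.84286 puts the formula on 4 O.
Si: 0.54275 × 1.84286 = 1.000 atoms per formula unit.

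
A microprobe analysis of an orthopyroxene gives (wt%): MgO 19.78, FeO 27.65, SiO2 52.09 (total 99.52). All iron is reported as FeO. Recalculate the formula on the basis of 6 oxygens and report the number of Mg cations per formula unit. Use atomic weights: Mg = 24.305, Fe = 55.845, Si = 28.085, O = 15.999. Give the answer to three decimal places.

MgO: 19.78/40.304 = 0.49077 mol → 0.49077 mol Mg, 0.49077 mol O.
FeO: 27.65/71.844 = 0.38486 mol → 0.38486 mol Fe, 0.38486 mol O.
SiO2: 52.09/60.083 = 0.86697 mol → 0.86697 mol Si, 1.73394 mol O.
Total oxygen = 2.60957 mol. Normalization factor = 6/2.60957 = 2.29923.
Mg per 6 O = 0.49077 × 2.29923 = 1.128.

1.128 Mg apfu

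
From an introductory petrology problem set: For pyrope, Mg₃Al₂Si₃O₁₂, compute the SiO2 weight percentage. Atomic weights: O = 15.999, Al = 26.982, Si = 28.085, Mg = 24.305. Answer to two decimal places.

44.71 wt%

M(Mg₃Al₂Si₃O₁₂) = 403.122 g/mol; M(SiO2) = 60.083 g/mol.
Moles SiO2 per formula unit = 3 Si ÷ 1 = 3.0000.
SiO2 fraction = (3.0000 × 60.083) / 403.122 = 180.249/403.122 = 0.4471.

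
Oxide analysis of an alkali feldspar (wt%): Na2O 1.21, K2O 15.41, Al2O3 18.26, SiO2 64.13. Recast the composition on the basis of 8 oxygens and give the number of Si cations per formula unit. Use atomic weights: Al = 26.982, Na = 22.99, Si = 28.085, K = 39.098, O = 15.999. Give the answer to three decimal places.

1.21 wt% Na2O ÷ 61.979 g/mol = 0.01952 mol, giving 0.03904 Na and 0.01952 O.
15.41 wt% K2O ÷ 94.195 g/mol = 0.16360 mol, giving 0.32720 K and 0.16360 O.
18.26 wt% Al2O3 ÷ 101.961 g/mol = 0.17909 mol, giving 0.35818 Al and 0.53727 O.
64.13 wt% SiO2 ÷ 60.083 g/mol = 1.06736 mol, giving 1.06736 Si and 2.13472 O.
Oxygen sums to 2.85511; scaling by 8/2.85511 = 2.80199 puts the formula on 8 O.
Si: 1.06736 × 2.80199 = 2.991 atoms per formula unit.

2.991 Si apfu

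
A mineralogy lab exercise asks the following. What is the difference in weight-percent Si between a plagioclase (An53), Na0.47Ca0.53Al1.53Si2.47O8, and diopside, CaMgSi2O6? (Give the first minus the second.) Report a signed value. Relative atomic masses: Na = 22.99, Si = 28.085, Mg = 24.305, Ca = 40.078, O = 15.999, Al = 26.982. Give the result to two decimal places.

First mineral: 69.370 g Si in 270.691 g formula = 25.63 wt% Si.
Second mineral: 56.170 g Si in 216.547 g formula = 25.94 wt% Si.
25.63% − 25.94% gives a difference of -0.31 percentage points.

-0.31 percentage points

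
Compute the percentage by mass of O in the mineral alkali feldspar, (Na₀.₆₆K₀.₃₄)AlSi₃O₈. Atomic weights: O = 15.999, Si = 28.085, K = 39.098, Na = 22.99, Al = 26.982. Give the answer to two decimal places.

Formula mass = 0.66*22.99 + 0.34*39.098 + 1*26.982 + 3*28.085 + 8*15.999 = 267.696 g/mol, of which 127.992 g is O.
So O makes up 127.992/267.696 = 0.4781 of the mass, i.e. 47.81%.

47.81 wt%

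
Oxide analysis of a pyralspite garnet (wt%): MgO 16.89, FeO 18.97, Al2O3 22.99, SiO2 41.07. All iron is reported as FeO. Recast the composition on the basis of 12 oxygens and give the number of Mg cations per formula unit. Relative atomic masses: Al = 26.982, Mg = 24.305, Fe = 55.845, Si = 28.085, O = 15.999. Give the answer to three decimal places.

1.844 Mg apfu

MgO (M=40.304): mol = 0.41907; Mg = 0.41907, O = 0.41907.
FeO (M=71.844): mol = 0.26404; Fe = 0.26404, O = 0.26404.
Al2O3 (M=101.961): mol = 0.22548; Al = 0.45096, O = 0.67644.
SiO2 (M=60.083): mol = 0.68355; Si = 0.68355, O = 1.36710.
ΣO = 2.72665; factor = 12/ΣO = 4.40100.
Mg apfu = 0.41907 × 4.40100 = 1.844.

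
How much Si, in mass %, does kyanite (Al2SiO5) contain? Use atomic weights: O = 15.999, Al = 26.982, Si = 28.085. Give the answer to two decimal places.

Formula mass = 2*26.982 + 1*28.085 + 5*15.999 = 162.044 g/mol, of which 28.085 g is Si.
So Si makes up 28.085/162.044 = 0.1733 of the mass, i.e. 17.33%.

17.33 mass %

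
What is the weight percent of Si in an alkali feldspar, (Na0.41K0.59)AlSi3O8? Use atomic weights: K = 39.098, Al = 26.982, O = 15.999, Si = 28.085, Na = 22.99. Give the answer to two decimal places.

Formula mass = 0.41*22.99 + 0.59*39.098 + 1*26.982 + 3*28.085 + 8*15.999 = 271.723 g/mol, of which 84.255 g is Si.
So Si makes up 84.255/271.723 = 0.3101 of the mass, i.e. 31.01%.

31.01 mass %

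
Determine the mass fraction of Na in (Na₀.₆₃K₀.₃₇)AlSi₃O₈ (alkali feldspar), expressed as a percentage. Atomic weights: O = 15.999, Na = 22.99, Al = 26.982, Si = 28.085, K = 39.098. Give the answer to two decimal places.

5.40 wt%

Molar mass of (Na₀.₆₃K₀.₃₇)AlSi₃O₈: 0.63*22.99 + 0.37*39.098 + 1*26.982 + 3*28.085 + 8*15.999 = 268.179 g/mol.
Mass of Na per formula unit: 0.63 × 22.99 = 14.484 g.
Weight fraction Na = 14.484 / 268.179 = 0.0540.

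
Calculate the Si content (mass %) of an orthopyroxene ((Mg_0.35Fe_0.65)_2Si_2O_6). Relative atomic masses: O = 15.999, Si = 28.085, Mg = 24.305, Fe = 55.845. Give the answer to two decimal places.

Formula mass = 0.70×24.305 + 1.30×55.845 + 2×28.085 + 6×15.999 = 241.776 g/mol, of which 56.170 g is Si.
So Si makes up 56.170/241.776 = 0.2323 of the mass, i.e. 23.23%.

23.23 mass %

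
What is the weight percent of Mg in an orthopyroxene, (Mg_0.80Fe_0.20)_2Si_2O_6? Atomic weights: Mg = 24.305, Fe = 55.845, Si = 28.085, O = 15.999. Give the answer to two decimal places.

18.22 weight percent

Molar mass of (Mg_0.80Fe_0.20)_2Si_2O_6: 1.60×24.305 + 0.40×55.845 + 2×28.085 + 6×15.999 = 213.390 g/mol.
Mass of Mg per formula unit: 1.60 × 24.305 = 38.888 g.
Weight fraction Mg = 38.888 / 213.390 = 0.1822.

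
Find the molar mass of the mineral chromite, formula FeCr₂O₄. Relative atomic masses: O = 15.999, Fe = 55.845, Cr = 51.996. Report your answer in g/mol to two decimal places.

M = 1*55.845 + 2*51.996 + 4*15.999

223.83 g/mol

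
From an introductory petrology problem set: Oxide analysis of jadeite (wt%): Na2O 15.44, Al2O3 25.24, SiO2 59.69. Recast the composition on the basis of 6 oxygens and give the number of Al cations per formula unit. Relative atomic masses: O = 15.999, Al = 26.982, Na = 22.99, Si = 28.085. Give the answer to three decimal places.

Na2O: 15.44/61.979 = 0.24912 mol → 0.49824 mol Na, 0.24912 mol O.
Al2O3: 25.24/101.961 = 0.24755 mol → 0.49510 mol Al, 0.74265 mol O.
SiO2: 59.69/60.083 = 0.99346 mol → 0.99346 mol Si, 1.98692 mol O.
Total oxygen = 2.97869 mol. Normalization factor = 6/2.97869 = 2.01431.
Al per 6 O = 0.49510 × 2.01431 = 0.997.

0.997 Al apfu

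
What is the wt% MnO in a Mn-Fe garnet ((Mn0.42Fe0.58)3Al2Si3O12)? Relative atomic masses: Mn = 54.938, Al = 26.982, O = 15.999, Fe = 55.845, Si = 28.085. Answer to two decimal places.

Molar mass of (Mn0.42Fe0.58)3Al2Si3O12 = 1.26*54.938 + 1.74*55.845 + 2*26.982 + 3*28.085 + 12*15.999 = 496.599 g/mol.
Each formula unit contains 1.26 Mn, equivalent to 1.26/1 = 1.2600 mol MnO.
M(MnO) = 1×54.938 + 1×15.999 = 70.937 g/mol.
Mass of MnO per formula unit = 1.2600 × 70.937 = 89.381 g.
MnO wt% = 89.381 / 496.599 × 100 = 18.00%.

18.00 wt%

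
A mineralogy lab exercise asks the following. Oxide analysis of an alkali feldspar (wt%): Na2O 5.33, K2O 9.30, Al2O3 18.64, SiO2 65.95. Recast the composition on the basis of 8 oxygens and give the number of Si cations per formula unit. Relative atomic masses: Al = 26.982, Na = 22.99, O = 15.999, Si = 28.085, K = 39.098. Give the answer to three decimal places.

5.33 wt% Na2O ÷ 61.979 g/mol = 0.08600 mol, giving 0.17200 Na and 0.08600 O.
9.30 wt% K2O ÷ 94.195 g/mol = 0.09873 mol, giving 0.19746 K and 0.09873 O.
18.64 wt% Al2O3 ÷ 101.961 g/mol = 0.18281 mol, giving 0.36562 Al and 0.54843 O.
65.95 wt% SiO2 ÷ 60.083 g/mol = 1.09765 mol, giving 1.09765 Si and 2.19530 O.
Oxygen sums to 2.92846; scaling by 8/2.92846 = 2.73181 puts the formula on 8 O.
Si: 1.09765 × 2.73181 = 2.999 atoms per formula unit.

2.999 Si apfu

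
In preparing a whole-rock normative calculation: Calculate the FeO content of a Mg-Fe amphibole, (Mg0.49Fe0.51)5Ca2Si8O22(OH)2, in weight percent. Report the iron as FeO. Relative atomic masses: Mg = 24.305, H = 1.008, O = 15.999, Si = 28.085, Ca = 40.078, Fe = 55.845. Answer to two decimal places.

20.52 wt%

Formula mass = 892.780 g/mol.
2.55 Fe → 2.5500 mol FeO per formula unit; M(FeO) = 71.844, so FeO mass = 183.202 g.
183.202/892.780 × 100 = 20.52 wt%.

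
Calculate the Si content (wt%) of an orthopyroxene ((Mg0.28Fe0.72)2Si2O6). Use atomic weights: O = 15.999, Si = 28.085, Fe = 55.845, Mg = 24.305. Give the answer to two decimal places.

22.82 wt%

M((Mg0.28Fe0.72)2Si2O6) = 246.192 g/mol.
Si contributes 2 × 28.085 = 56.170 g per mole.
56.170/246.192 = 0.2282 → 22.82%.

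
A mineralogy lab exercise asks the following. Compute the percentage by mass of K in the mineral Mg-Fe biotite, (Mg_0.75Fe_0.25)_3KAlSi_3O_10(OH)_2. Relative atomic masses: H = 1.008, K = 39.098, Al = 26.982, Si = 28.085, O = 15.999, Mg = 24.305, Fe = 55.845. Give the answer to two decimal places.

Molar mass of (Mg_0.75Fe_0.25)_3KAlSi_3O_10(OH)_2: 2.25*24.305 + 0.75*55.845 + 1*39.098 + 1*26.982 + 3*28.085 + 12*15.999 + 2*1.008 = 440.909 g/mol.
Mass of K per formula unit: 1 × 39.098 = 39.098 g.
Weight fraction K = 39.098 / 440.909 = 0.0887.

8.87 wt%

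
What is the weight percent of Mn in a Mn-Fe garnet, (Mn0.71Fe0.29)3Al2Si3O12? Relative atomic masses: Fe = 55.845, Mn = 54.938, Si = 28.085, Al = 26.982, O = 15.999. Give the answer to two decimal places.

Formula mass = 2.13*54.938 + 0.87*55.845 + 2*26.982 + 3*28.085 + 12*15.999 = 495.810 g/mol, of which 117.018 g is Mn.
So Mn makes up 117.018/495.810 = 0.2360 of the mass, i.e. 23.60%.

23.60 wt%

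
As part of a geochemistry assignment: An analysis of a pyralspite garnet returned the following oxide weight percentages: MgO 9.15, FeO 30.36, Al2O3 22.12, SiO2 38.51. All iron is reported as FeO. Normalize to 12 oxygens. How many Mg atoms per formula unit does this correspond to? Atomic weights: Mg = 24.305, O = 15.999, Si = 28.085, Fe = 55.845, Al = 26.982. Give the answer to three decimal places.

1.055 Mg apfu

9.15 wt% MgO ÷ 40.304 g/mol = 0.22702 mol, giving 0.22702 Mg and 0.22702 O.
30.36 wt% FeO ÷ 71.844 g/mol = 0.42258 mol, giving 0.42258 Fe and 0.42258 O.
22.12 wt% Al2O3 ÷ 101.961 g/mol = 0.21695 mol, giving 0.43390 Al and 0.65085 O.
38.51 wt% SiO2 ÷ 60.083 g/mol = 0.64095 mol, giving 0.64095 Si and 1.28190 O.
Oxygen sums to 2.58235; scaling by 12/2.58235 = 4.64693 puts the formula on 12 O.
Mg: 0.22702 × 4.64693 = 1.055 atoms per formula unit.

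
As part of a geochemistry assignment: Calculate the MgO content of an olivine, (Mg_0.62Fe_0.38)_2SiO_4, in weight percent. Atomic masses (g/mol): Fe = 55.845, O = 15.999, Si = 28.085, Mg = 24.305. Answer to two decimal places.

30.35 wt%

Molar mass of (Mg_0.62Fe_0.38)_2SiO_4 = 1.24×24.305 + 0.76×55.845 + 1×28.085 + 4×15.999 = 164.661 g/mol.
Each formula unit contains 1.24 Mg, equivalent to 1.24/1 = 1.2400 mol MgO.
M(MgO) = 1×24.305 + 1×15.999 = 40.304 g/mol.
Mass of MgO per formula unit = 1.2400 × 40.304 = 49.977 g.
MgO wt% = 49.977 / 164.661 × 100 = 30.35%.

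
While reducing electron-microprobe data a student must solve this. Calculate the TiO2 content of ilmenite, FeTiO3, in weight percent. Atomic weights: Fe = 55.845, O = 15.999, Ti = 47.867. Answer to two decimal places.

Molar mass of FeTiO3 = 1×55.845 + 1×47.867 + 3×15.999 = 151.709 g/mol.
Each formula unit contains 1 Ti, equivalent to 1/1 = 1.0000 mol TiO2.
M(TiO2) = 1×47.867 + 2×15.999 = 79.865 g/mol.
Mass of TiO2 per formula unit = 1.0000 × 79.865 = 79.865 g.
TiO2 wt% = 79.865 / 151.709 × 100 = 52.64%.

52.64 wt%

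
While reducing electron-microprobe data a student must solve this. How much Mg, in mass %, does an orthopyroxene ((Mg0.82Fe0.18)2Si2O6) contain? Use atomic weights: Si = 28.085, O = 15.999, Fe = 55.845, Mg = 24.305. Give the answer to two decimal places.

18.79 mass %

M((Mg0.82Fe0.18)2Si2O6) = 212.128 g/mol.
Mg contributes 1.64 × 24.305 = 39.860 g per mole.
39.860/212.128 = 0.1879 → 18.79%.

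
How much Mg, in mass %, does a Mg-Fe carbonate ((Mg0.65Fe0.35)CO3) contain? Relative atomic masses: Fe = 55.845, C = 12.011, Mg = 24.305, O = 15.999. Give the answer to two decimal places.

16.57 mass %

M((Mg0.65Fe0.35)CO3) = 95.352 g/mol.
Mg contributes 0.65 × 24.305 = 15.798 g per mole.
15.798/95.352 = 0.1657 → 16.57%.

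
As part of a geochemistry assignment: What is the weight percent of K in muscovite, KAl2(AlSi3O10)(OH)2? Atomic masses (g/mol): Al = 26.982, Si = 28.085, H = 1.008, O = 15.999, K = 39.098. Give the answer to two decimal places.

Formula mass = 1*39.098 + 3*26.982 + 3*28.085 + 12*15.999 + 2*1.008 = 398.303 g/mol, of which 39.098 g is K.
So K makes up 39.098/398.303 = 0.0982 of the mass, i.e. 9.82%.

9.82 mass %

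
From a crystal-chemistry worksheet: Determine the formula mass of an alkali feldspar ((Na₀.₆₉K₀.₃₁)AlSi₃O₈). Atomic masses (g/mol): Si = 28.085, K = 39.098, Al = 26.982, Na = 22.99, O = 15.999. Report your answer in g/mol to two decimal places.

267.21 g/mol

Na: 0.69 × 22.99 = 15.8631
K: 0.31 × 39.098 = 12.1204
Al: 1 × 26.982 = 26.9820
Si: 3 × 28.085 = 84.2550
O: 8 × 15.999 = 127.9920
Summing the contributions gives the formula mass.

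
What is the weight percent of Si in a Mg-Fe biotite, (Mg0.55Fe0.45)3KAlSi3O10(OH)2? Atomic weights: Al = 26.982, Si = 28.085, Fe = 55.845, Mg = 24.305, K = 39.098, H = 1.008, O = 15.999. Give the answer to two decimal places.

Molar mass of (Mg0.55Fe0.45)3KAlSi3O10(OH)2: 1.65·24.305 + 1.35·55.845 + 1·39.098 + 1·26.982 + 3·28.085 + 12·15.999 + 2·1.008 = 459.833 g/mol.
Mass of Si per formula unit: 3 × 28.085 = 84.255 g.
Weight fraction Si = 84.255 / 459.833 = 0.1832.

18.32 weight percent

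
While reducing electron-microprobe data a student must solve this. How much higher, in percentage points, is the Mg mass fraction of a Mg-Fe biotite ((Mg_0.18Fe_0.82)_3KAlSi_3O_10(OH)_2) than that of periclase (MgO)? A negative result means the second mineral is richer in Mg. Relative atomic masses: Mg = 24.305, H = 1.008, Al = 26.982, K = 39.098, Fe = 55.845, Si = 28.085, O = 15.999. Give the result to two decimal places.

-57.65 percentage points

Mg in (Mg_0.18Fe_0.82)_3KAlSi_3O_10(OH)_2: molar mass 494.842 g/mol; 0.54×24.305 = 13.125 g → 2.65 wt%.
Mg in MgO: molar mass 40.304 g/mol; 1×24.305 = 24.305 g → 60.30 wt%.
Difference = 2.65 − 60.30 = -57.65 percentage points.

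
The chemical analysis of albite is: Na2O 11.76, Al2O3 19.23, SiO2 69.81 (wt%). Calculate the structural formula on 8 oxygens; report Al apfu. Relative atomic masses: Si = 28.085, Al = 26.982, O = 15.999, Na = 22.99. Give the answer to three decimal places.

Na2O (M=61.979): mol = 0.18974; Na = 0.37948, O = 0.18974.
Al2O3 (M=101.961): mol = 0.18860; Al = 0.37720, O = 0.56580.
SiO2 (M=60.083): mol = 1.16189; Si = 1.16189, O = 2.32378.
ΣO = 3.07932; factor = 8/ΣO = 2.59798.
Al apfu = 0.37720 × 2.59798 = 0.980.

0.980 Al apfu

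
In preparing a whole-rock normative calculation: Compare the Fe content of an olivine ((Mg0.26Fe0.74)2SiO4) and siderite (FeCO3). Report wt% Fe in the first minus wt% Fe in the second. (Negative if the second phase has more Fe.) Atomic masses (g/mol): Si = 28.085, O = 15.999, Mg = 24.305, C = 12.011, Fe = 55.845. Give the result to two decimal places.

First mineral: 82.651 g Fe in 187.370 g formula = 44.11 wt% Fe.
Second mineral: 55.845 g Fe in 115.853 g formula = 48.20 wt% Fe.
44.11% − 48.20% gives a difference of -4.09 percentage points.

-4.09 percentage points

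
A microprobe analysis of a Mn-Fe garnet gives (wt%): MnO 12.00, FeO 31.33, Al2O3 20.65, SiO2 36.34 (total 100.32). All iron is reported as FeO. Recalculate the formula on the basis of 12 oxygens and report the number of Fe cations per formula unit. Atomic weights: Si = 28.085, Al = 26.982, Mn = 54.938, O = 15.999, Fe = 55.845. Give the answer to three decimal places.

2.160 Fe apfu

MnO: 12.00/70.937 = 0.16916 mol → 0.16916 mol Mn, 0.16916 mol O.
FeO: 31.33/71.844 = 0.43608 mol → 0.43608 mol Fe, 0.43608 mol O.
Al2O3: 20.65/101.961 = 0.20253 mol → 0.40506 mol Al, 0.60759 mol O.
SiO2: 36.34/60.083 = 0.60483 mol → 0.60483 mol Si, 1.20966 mol O.
Total oxygen = 2.42249 mol. Normalization factor = 12/2.42249 = 4.95358.
Fe per 12 O = 0.43608 × 4.95358 = 2.160.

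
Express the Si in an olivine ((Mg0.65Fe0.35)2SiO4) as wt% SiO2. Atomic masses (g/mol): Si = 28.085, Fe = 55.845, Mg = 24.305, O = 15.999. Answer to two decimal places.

36.91 wt%

Formula mass = 162.769 g/mol.
1 Si → 1.0000 mol SiO2 per formula unit; M(SiO2) = 60.083, so SiO2 mass = 60.083 g.
60.083/162.769 × 100 = 36.91 wt%.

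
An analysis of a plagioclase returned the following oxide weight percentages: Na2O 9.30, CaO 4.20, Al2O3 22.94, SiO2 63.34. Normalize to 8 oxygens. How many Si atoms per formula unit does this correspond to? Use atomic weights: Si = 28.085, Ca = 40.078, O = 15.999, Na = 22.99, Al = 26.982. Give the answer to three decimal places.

9.30 wt% Na2O ÷ 61.979 g/mol = 0.15005 mol, giving 0.30010 Na and 0.15005 O.
4.20 wt% CaO ÷ 56.077 g/mol = 0.07490 mol, giving 0.07490 Ca and 0.07490 O.
22.94 wt% Al2O3 ÷ 101.961 g/mol = 0.22499 mol, giving 0.44998 Al and 0.67497 O.
63.34 wt% SiO2 ÷ 60.083 g/mol = 1.05421 mol, giving 1.05421 Si and 2.10842 O.
Oxygen sums to 3.00834; scaling by 8/3.00834 = 2.65927 puts the formula on 8 O.
Si: 1.05421 × 2.65927 = 2.803 atoms per formula unit.

2.803 Si apfu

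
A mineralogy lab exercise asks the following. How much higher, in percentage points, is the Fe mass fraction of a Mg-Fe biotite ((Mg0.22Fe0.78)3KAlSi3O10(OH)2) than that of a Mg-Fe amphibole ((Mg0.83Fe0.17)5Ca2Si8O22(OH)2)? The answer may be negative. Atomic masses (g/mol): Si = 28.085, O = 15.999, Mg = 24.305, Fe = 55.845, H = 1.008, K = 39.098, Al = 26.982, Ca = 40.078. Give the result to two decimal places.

M((Mg0.22Fe0.78)3KAlSi3O10(OH)2) = 491.058 g/mol, so wt% Fe = 130.677/491.058 × 100 = 26.61%.
M((Mg0.83Fe0.17)5Ca2Si8O22(OH)2) = 839.162 g/mol, so wt% Fe = 47.468/839.162 × 100 = 5.66%.
26.61 − 5.66 = 20.95 pp.

20.95 percentage points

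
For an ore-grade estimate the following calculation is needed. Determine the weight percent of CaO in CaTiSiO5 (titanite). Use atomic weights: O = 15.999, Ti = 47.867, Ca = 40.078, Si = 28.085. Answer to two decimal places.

28.61 wt%

Molar mass of CaTiSiO5 = 1*40.078 + 1*47.867 + 1*28.085 + 5*15.999 = 196.025 g/mol.
Each formula unit contains 1 Ca, equivalent to 1/1 = 1.0000 mol CaO.
M(CaO) = 1×40.078 + 1×15.999 = 56.077 g/mol.
Mass of CaO per formula unit = 1.0000 × 56.077 = 56.077 g.
CaO wt% = 56.077 / 196.025 × 100 = 28.61%.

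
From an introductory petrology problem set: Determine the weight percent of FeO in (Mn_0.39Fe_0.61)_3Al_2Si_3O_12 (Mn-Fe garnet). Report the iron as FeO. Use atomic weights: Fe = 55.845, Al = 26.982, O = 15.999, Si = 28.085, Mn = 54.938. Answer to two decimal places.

26.47 wt%

M((Mn_0.39Fe_0.61)_3Al_2Si_3O_12) = 496.681 g/mol; M(FeO) = 71.844 g/mol.
Moles FeO per formula unit = 1.83 Fe ÷ 1 = 1.8300.
FeO fraction = (1.8300 × 71.844) / 496.681 = 131.475/496.681 = 0.2647.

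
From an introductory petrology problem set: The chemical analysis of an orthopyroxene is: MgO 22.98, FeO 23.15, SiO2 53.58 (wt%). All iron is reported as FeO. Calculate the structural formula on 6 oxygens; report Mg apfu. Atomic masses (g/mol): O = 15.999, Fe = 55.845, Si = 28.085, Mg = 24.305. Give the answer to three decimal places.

MgO: 22.98/40.304 = 0.57017 mol → 0.57017 mol Mg, 0.57017 mol O.
FeO: 23.15/71.844 = 0.32223 mol → 0.32223 mol Fe, 0.32223 mol O.
SiO2: 53.58/60.083 = 0.89177 mol → 0.89177 mol Si, 1.78354 mol O.
Total oxygen = 2.67594 mol. Normalization factor = 6/2.67594 = 2.24220.
Mg per 6 O = 0.57017 × 2.24220 = 1.278.

1.278 Mg apfu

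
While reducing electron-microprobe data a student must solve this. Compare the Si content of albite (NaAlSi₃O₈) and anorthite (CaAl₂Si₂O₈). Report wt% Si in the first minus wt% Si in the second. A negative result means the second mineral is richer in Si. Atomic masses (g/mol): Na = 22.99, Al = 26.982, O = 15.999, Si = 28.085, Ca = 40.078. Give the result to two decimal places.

First mineral: 84.255 g Si in 262.219 g formula = 32.13 wt% Si.
Second mineral: 56.170 g Si in 278.204 g formula = 20.19 wt% Si.
32.13% − 20.19% gives a difference of 11.94 percentage points.

11.94 percentage points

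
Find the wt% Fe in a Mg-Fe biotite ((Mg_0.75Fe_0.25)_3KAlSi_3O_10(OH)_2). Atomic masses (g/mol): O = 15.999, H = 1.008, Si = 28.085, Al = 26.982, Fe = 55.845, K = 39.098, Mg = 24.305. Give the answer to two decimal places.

Formula mass = 2.25×24.305 + 0.75×55.845 + 1×39.098 + 1×26.982 + 3×28.085 + 12×15.999 + 2×1.008 = 440.909 g/mol, of which 41.884 g is Fe.
So Fe makes up 41.884/440.909 = 0.0950 of the mass, i.e. 9.50%.

9.50 weight percent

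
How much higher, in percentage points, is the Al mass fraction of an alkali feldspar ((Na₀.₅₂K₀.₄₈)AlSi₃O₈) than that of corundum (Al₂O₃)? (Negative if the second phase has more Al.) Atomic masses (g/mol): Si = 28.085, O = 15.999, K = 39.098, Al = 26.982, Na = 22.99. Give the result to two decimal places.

-42.93 percentage points

First mineral: 26.982 g Al in 269.951 g formula = 10.00 wt% Al.
Second mineral: 53.964 g Al in 101.961 g formula = 52.93 wt% Al.
10.00% − 52.93% gives a difference of -42.93 percentage points.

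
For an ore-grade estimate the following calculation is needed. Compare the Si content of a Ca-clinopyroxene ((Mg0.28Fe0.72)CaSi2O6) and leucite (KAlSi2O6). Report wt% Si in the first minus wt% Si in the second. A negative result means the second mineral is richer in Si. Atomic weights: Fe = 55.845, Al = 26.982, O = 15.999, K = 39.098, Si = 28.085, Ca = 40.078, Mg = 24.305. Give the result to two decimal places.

M((Mg0.28Fe0.72)CaSi2O6) = 239.256 g/mol, so wt% Si = 56.170/239.256 × 100 = 23.48%.
M(KAlSi2O6) = 218.244 g/mol, so wt% Si = 56.170/218.244 × 100 = 25.74%.
23.48 − 25.74 = -2.26 pp.

-2.26 percentage points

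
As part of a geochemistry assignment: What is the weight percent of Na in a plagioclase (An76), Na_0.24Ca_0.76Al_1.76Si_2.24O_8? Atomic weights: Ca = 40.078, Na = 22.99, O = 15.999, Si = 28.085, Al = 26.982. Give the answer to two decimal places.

2.01 wt%

M(Na_0.24Ca_0.76Al_1.76Si_2.24O_8) = 274.368 g/mol.
Na contributes 0.24 × 22.99 = 5.518 g per mole.
5.518/274.368 = 0.0201 → 2.01%.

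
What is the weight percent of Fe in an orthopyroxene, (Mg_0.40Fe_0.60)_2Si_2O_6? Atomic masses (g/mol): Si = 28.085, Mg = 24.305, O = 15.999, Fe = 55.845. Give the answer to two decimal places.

28.08 wt%

Molar mass of (Mg_0.40Fe_0.60)_2Si_2O_6: 0.80×24.305 + 1.20×55.845 + 2×28.085 + 6×15.999 = 238.622 g/mol.
Mass of Fe per formula unit: 1.20 × 55.845 = 67.014 g.
Weight fraction Fe = 67.014 / 238.622 = 0.2808.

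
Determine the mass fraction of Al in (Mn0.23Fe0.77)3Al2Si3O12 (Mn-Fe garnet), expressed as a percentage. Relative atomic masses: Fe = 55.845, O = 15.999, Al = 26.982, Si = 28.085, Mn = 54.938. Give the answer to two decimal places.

Formula mass = 0.69*54.938 + 2.31*55.845 + 2*26.982 + 3*28.085 + 12*15.999 = 497.116 g/mol, of which 53.964 g is Al.
So Al makes up 53.964/497.116 = 0.1086 of the mass, i.e. 10.86%.

10.86 weight percent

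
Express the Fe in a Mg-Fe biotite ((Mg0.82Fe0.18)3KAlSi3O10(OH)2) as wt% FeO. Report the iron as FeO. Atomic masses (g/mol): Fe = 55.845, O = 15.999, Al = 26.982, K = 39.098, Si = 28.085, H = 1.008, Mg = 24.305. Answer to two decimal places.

8.93 wt%

Molar mass of (Mg0.82Fe0.18)3KAlSi3O10(OH)2 = 2.46*24.305 + 0.54*55.845 + 1*39.098 + 1*26.982 + 3*28.085 + 12*15.999 + 2*1.008 = 434.286 g/mol.
Each formula unit contains 0.54 Fe, equivalent to 0.54/1 = 0.5400 mol FeO.
M(FeO) = 1×55.845 + 1×15.999 = 71.844 g/mol.
Mass of FeO per formula unit = 0.5400 × 71.844 = 38.796 g.
FeO wt% = 38.796 / 434.286 × 100 = 8.93%.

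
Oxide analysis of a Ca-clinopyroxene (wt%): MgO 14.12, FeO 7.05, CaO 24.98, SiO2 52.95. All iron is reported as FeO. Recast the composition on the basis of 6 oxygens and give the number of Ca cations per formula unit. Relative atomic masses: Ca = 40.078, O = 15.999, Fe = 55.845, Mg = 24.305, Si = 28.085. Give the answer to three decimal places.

1.006 Ca apfu

14.12 wt% MgO ÷ 40.304 g/mol = 0.35034 mol, giving 0.35034 Mg and 0.35034 O.
7.05 wt% FeO ÷ 71.844 g/mol = 0.09813 mol, giving 0.09813 Fe and 0.09813 O.
24.98 wt% CaO ÷ 56.077 g/mol = 0.44546 mol, giving 0.44546 Ca and 0.44546 O.
52.95 wt% SiO2 ÷ 60.083 g/mol = 0.88128 mol, giving 0.88128 Si and 1.76256 O.
Oxygen sums to 2.65649; scaling by 6/2.65649 = 2.25862 puts the formula on 6 O.
Ca: 0.44546 × 2.25862 = 1.006 atoms per formula unit.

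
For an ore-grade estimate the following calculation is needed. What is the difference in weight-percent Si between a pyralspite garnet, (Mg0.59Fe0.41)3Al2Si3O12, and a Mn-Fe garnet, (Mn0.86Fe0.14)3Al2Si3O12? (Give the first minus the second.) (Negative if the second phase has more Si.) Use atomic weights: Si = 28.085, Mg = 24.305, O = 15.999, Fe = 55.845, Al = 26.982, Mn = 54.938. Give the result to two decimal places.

M((Mg0.59Fe0.41)3Al2Si3O12) = 441.916 g/mol, so wt% Si = 84.255/441.916 × 100 = 19.07%.
M((Mn0.86Fe0.14)3Al2Si3O12) = 495.402 g/mol, so wt% Si = 84.255/495.402 × 100 = 17.01%.
19.07 − 17.01 = 2.06 pp.

2.06 percentage points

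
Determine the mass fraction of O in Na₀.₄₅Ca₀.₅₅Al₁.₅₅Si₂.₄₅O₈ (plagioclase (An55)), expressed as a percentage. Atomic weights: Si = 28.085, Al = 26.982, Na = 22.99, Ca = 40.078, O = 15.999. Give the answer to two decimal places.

M(Na₀.₄₅Ca₀.₅₅Al₁.₅₅Si₂.₄₅O₈) = 271.011 g/mol.
O contributes 8 × 15.999 = 127.992 g per mole.
127.992/271.011 = 0.4723 → 47.23%.

47.23 mass %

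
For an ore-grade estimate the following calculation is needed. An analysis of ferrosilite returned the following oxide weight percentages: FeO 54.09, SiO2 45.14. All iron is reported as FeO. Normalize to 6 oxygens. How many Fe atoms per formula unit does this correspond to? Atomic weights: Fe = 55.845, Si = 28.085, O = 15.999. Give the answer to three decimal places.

2.003 Fe apfu

54.09 wt% FeO ÷ 71.844 g/mol = 0.75288 mol, giving 0.75288 Fe and 0.75288 O.
45.14 wt% SiO2 ÷ 60.083 g/mol = 0.75129 mol, giving 0.75129 Si and 1.50258 O.
Oxygen sums to 2.25546; scaling by 6/2.25546 = 2.66021 puts the formula on 6 O.
Fe: 0.75288 × 2.66021 = 2.003 atoms per formula unit.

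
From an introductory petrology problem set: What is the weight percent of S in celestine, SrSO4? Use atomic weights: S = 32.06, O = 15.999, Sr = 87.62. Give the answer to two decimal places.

Formula mass = 1*87.62 + 1*32.06 + 4*15.999 = 183.676 g/mol, of which 32.060 g is S.
So S makes up 32.060/183.676 = 0.1745 of the mass, i.e. 17.45%.

17.45 wt%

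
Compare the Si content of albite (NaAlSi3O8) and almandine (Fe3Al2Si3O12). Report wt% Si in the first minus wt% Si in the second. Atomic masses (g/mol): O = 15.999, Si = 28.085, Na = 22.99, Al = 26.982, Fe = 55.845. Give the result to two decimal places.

M(NaAlSi3O8) = 262.219 g/mol, so wt% Si = 84.255/262.219 × 100 = 32.13%.
M(Fe3Al2Si3O12) = 497.742 g/mol, so wt% Si = 84.255/497.742 × 100 = 16.93%.
32.13 − 16.93 = 15.20 pp.

15.20 percentage points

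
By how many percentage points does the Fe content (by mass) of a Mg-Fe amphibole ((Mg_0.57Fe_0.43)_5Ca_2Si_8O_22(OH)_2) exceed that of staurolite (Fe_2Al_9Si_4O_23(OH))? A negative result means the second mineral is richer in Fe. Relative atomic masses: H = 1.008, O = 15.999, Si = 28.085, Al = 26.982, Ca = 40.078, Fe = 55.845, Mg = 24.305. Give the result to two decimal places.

Fe in (Mg_0.57Fe_0.43)_5Ca_2Si_8O_22(OH)_2: molar mass 880.164 g/mol; 2.15×55.845 = 120.067 g → 13.64 wt%.
Fe in Fe_2Al_9Si_4O_23(OH): molar mass 851.852 g/mol; 2×55.845 = 111.690 g → 13.11 wt%.
Difference = 13.64 − 13.11 = 0.53 percentage points.

0.53 percentage points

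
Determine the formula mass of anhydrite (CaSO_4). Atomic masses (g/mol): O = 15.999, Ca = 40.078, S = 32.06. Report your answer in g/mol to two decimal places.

136.13 g/mol

Ca: 1 × 40.078 = 40.0780
S: 1 × 32.06 = 32.0600
O: 4 × 15.999 = 63.9960
Summing the contributions gives the formula mass.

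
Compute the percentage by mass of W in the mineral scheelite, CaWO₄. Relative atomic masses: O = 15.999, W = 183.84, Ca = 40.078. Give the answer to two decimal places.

Formula mass = 1*40.078 + 1*183.84 + 4*15.999 = 287.914 g/mol, of which 183.840 g is W.
So W makes up 183.840/287.914 = 0.6385 of the mass, i.e. 63.85%.

63.85 wt%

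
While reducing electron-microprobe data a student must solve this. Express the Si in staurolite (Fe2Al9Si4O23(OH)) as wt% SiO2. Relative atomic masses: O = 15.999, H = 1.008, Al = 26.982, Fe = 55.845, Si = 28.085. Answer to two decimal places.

Formula mass = 851.852 g/mol.
4 Si → 4.0000 mol SiO2 per formula unit; M(SiO2) = 60.083, so SiO2 mass = 240.332 g.
240.332/851.852 × 100 = 28.21 wt%.

28.21 wt%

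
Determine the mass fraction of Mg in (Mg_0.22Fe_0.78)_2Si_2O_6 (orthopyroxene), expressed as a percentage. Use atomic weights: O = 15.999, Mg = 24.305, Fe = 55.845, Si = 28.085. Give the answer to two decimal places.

M((Mg_0.22Fe_0.78)_2Si_2O_6) = 249.976 g/mol.
Mg contributes 0.44 × 24.305 = 10.694 g per mole.
10.694/249.976 = 0.0428 → 4.28%.

4.28 mass %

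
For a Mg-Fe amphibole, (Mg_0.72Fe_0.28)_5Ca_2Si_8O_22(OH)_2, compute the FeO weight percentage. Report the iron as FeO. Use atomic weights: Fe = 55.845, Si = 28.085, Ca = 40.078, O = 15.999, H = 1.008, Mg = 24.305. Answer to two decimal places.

Molar mass of (Mg_0.72Fe_0.28)_5Ca_2Si_8O_22(OH)_2 = 3.60·24.305 + 1.40·55.845 + 2·40.078 + 8·28.085 + 24·15.999 + 2·1.008 = 856.509 g/mol.
Each formula unit contains 1.40 Fe, equivalent to 1.40/1 = 1.4000 mol FeO.
M(FeO) = 1×55.845 + 1×15.999 = 71.844 g/mol.
Mass of FeO per formula unit = 1.4000 × 71.844 = 100.582 g.
FeO wt% = 100.582 / 856.509 × 100 = 11.74%.

11.74 wt%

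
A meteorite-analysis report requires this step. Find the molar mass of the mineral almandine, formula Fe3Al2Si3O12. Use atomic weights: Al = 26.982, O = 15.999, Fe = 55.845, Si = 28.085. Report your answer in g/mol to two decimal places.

497.74 g/mol

Fe: 3 × 55.845 = 167.5350
Al: 2 × 26.982 = 53.9640
Si: 3 × 28.085 = 84.2550
O: 12 × 15.999 = 191.9880
Summing the contributions gives the formula mass.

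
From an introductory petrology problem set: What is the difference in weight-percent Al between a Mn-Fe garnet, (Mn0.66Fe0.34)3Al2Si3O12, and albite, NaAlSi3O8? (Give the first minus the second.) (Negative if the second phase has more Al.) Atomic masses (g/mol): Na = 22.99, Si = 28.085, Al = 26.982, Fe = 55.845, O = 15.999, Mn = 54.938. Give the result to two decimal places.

Al in (Mn0.66Fe0.34)3Al2Si3O12: molar mass 495.946 g/mol; 2×26.982 = 53.964 g → 10.88 wt%.
Al in NaAlSi3O8: molar mass 262.219 g/mol; 1×26.982 = 26.982 g → 10.29 wt%.
Difference = 10.88 − 10.29 = 0.59 percentage points.

0.59 percentage points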